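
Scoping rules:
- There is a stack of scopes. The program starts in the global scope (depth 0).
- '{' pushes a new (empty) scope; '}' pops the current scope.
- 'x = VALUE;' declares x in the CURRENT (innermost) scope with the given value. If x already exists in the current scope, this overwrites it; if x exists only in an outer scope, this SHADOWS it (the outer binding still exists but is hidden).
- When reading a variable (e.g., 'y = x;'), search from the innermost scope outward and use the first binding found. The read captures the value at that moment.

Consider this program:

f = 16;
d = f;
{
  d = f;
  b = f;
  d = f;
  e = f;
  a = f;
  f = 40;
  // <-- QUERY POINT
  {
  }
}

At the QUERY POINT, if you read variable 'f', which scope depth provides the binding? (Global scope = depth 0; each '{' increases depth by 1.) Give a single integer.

Step 1: declare f=16 at depth 0
Step 2: declare d=(read f)=16 at depth 0
Step 3: enter scope (depth=1)
Step 4: declare d=(read f)=16 at depth 1
Step 5: declare b=(read f)=16 at depth 1
Step 6: declare d=(read f)=16 at depth 1
Step 7: declare e=(read f)=16 at depth 1
Step 8: declare a=(read f)=16 at depth 1
Step 9: declare f=40 at depth 1
Visible at query point: a=16 b=16 d=16 e=16 f=40

Answer: 1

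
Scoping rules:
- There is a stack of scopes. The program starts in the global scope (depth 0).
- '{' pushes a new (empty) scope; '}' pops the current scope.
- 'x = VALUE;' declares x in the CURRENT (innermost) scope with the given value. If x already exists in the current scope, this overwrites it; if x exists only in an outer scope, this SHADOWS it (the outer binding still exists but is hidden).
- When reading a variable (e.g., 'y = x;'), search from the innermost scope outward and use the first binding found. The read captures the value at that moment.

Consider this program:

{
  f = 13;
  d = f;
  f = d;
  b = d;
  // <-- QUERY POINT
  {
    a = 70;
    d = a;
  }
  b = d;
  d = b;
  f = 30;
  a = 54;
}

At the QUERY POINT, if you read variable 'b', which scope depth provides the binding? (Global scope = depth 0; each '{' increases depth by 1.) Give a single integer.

Answer: 1

Derivation:
Step 1: enter scope (depth=1)
Step 2: declare f=13 at depth 1
Step 3: declare d=(read f)=13 at depth 1
Step 4: declare f=(read d)=13 at depth 1
Step 5: declare b=(read d)=13 at depth 1
Visible at query point: b=13 d=13 f=13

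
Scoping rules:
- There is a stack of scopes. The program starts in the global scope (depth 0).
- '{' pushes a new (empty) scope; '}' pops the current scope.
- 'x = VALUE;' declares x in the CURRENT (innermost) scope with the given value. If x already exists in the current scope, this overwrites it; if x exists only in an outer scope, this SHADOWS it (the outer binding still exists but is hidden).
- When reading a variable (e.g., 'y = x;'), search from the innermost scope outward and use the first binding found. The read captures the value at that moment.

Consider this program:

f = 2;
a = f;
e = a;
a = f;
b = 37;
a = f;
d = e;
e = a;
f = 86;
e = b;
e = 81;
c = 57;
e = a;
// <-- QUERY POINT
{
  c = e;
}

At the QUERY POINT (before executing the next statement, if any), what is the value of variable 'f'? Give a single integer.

Step 1: declare f=2 at depth 0
Step 2: declare a=(read f)=2 at depth 0
Step 3: declare e=(read a)=2 at depth 0
Step 4: declare a=(read f)=2 at depth 0
Step 5: declare b=37 at depth 0
Step 6: declare a=(read f)=2 at depth 0
Step 7: declare d=(read e)=2 at depth 0
Step 8: declare e=(read a)=2 at depth 0
Step 9: declare f=86 at depth 0
Step 10: declare e=(read b)=37 at depth 0
Step 11: declare e=81 at depth 0
Step 12: declare c=57 at depth 0
Step 13: declare e=(read a)=2 at depth 0
Visible at query point: a=2 b=37 c=57 d=2 e=2 f=86

Answer: 86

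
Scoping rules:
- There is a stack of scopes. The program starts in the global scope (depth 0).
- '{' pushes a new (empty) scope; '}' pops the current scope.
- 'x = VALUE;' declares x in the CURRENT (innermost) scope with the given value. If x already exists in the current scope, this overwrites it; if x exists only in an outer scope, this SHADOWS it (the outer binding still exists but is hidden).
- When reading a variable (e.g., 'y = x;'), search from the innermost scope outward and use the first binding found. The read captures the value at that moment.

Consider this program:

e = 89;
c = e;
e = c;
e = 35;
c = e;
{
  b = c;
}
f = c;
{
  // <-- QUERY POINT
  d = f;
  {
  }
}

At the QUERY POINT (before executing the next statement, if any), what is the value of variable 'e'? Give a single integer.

Answer: 35

Derivation:
Step 1: declare e=89 at depth 0
Step 2: declare c=(read e)=89 at depth 0
Step 3: declare e=(read c)=89 at depth 0
Step 4: declare e=35 at depth 0
Step 5: declare c=(read e)=35 at depth 0
Step 6: enter scope (depth=1)
Step 7: declare b=(read c)=35 at depth 1
Step 8: exit scope (depth=0)
Step 9: declare f=(read c)=35 at depth 0
Step 10: enter scope (depth=1)
Visible at query point: c=35 e=35 f=35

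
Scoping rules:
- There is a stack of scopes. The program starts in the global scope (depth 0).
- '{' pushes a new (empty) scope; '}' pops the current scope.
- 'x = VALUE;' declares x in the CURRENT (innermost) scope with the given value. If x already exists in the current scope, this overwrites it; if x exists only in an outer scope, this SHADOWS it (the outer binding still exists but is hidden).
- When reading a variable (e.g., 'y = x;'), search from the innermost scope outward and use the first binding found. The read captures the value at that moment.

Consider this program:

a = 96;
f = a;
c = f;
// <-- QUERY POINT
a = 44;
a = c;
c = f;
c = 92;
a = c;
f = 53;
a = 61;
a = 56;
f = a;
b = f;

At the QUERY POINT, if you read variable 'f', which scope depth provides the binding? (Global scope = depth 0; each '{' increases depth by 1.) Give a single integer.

Step 1: declare a=96 at depth 0
Step 2: declare f=(read a)=96 at depth 0
Step 3: declare c=(read f)=96 at depth 0
Visible at query point: a=96 c=96 f=96

Answer: 0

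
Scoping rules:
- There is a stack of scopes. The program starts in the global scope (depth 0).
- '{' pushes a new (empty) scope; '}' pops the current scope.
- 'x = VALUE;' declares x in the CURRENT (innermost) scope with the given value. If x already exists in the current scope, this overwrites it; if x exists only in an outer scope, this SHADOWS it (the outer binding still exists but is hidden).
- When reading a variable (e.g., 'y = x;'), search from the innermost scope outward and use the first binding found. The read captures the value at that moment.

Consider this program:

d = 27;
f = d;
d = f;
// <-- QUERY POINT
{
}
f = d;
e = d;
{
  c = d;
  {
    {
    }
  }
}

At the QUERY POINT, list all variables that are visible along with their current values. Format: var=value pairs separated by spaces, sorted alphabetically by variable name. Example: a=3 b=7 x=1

Step 1: declare d=27 at depth 0
Step 2: declare f=(read d)=27 at depth 0
Step 3: declare d=(read f)=27 at depth 0
Visible at query point: d=27 f=27

Answer: d=27 f=27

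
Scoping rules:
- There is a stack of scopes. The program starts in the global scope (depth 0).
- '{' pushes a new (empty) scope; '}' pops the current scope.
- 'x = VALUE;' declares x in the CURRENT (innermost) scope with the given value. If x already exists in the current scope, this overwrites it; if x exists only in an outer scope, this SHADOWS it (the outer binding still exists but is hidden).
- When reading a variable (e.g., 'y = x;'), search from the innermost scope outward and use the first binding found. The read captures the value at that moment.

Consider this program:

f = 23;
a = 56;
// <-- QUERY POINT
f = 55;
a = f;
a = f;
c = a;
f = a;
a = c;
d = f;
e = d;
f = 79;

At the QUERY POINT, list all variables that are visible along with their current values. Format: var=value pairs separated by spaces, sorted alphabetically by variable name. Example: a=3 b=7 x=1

Answer: a=56 f=23

Derivation:
Step 1: declare f=23 at depth 0
Step 2: declare a=56 at depth 0
Visible at query point: a=56 f=23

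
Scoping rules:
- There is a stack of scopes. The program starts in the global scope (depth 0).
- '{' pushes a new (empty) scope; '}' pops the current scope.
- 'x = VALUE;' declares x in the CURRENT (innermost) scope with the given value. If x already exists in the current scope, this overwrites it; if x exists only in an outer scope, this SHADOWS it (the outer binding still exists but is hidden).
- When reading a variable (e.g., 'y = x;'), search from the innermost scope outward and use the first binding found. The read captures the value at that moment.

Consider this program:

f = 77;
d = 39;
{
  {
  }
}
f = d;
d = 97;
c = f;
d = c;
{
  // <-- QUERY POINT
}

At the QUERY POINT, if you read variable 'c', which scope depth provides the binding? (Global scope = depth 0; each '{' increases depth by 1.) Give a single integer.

Step 1: declare f=77 at depth 0
Step 2: declare d=39 at depth 0
Step 3: enter scope (depth=1)
Step 4: enter scope (depth=2)
Step 5: exit scope (depth=1)
Step 6: exit scope (depth=0)
Step 7: declare f=(read d)=39 at depth 0
Step 8: declare d=97 at depth 0
Step 9: declare c=(read f)=39 at depth 0
Step 10: declare d=(read c)=39 at depth 0
Step 11: enter scope (depth=1)
Visible at query point: c=39 d=39 f=39

Answer: 0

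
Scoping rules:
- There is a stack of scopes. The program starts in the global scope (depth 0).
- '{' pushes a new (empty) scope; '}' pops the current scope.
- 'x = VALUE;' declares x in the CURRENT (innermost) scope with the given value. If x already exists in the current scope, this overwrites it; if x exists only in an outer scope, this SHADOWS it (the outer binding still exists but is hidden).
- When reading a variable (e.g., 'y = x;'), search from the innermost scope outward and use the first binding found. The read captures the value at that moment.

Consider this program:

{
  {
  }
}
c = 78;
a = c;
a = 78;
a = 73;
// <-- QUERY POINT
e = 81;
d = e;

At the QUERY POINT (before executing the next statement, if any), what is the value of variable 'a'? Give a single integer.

Answer: 73

Derivation:
Step 1: enter scope (depth=1)
Step 2: enter scope (depth=2)
Step 3: exit scope (depth=1)
Step 4: exit scope (depth=0)
Step 5: declare c=78 at depth 0
Step 6: declare a=(read c)=78 at depth 0
Step 7: declare a=78 at depth 0
Step 8: declare a=73 at depth 0
Visible at query point: a=73 c=78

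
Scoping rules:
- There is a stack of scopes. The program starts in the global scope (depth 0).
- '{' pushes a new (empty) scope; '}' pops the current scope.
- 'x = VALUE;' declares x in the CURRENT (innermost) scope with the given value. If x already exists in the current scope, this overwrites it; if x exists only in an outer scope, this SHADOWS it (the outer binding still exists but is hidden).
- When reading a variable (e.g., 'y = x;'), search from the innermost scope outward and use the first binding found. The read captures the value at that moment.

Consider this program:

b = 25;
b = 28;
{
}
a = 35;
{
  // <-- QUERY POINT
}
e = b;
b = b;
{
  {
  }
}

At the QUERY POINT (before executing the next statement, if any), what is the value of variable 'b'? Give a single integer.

Step 1: declare b=25 at depth 0
Step 2: declare b=28 at depth 0
Step 3: enter scope (depth=1)
Step 4: exit scope (depth=0)
Step 5: declare a=35 at depth 0
Step 6: enter scope (depth=1)
Visible at query point: a=35 b=28

Answer: 28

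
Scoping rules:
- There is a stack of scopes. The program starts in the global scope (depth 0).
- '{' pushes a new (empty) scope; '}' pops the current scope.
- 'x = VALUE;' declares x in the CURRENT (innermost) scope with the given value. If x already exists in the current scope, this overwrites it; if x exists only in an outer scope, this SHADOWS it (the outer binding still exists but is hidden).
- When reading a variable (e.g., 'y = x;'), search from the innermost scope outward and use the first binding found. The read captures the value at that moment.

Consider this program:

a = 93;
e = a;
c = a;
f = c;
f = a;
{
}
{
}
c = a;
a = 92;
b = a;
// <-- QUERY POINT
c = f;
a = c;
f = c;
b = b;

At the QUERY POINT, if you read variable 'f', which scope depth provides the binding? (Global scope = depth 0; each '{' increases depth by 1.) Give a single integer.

Step 1: declare a=93 at depth 0
Step 2: declare e=(read a)=93 at depth 0
Step 3: declare c=(read a)=93 at depth 0
Step 4: declare f=(read c)=93 at depth 0
Step 5: declare f=(read a)=93 at depth 0
Step 6: enter scope (depth=1)
Step 7: exit scope (depth=0)
Step 8: enter scope (depth=1)
Step 9: exit scope (depth=0)
Step 10: declare c=(read a)=93 at depth 0
Step 11: declare a=92 at depth 0
Step 12: declare b=(read a)=92 at depth 0
Visible at query point: a=92 b=92 c=93 e=93 f=93

Answer: 0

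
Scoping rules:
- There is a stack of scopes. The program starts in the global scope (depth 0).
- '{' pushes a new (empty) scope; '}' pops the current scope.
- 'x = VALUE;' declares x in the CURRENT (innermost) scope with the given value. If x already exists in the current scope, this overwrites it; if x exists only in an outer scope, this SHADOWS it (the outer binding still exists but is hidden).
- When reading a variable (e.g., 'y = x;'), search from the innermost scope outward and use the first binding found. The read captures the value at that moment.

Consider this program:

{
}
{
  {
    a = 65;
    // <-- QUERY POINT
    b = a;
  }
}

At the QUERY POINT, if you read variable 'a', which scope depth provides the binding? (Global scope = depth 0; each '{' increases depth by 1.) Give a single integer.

Answer: 2

Derivation:
Step 1: enter scope (depth=1)
Step 2: exit scope (depth=0)
Step 3: enter scope (depth=1)
Step 4: enter scope (depth=2)
Step 5: declare a=65 at depth 2
Visible at query point: a=65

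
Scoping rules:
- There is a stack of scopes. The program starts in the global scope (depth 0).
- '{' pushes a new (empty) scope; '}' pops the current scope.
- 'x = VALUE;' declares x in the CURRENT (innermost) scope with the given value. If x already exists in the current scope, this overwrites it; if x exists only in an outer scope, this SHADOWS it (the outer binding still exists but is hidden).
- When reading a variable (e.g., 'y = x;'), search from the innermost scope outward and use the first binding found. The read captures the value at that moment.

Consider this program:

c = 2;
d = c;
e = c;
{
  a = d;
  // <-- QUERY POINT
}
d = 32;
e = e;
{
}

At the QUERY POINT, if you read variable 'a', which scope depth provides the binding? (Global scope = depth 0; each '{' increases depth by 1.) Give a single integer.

Answer: 1

Derivation:
Step 1: declare c=2 at depth 0
Step 2: declare d=(read c)=2 at depth 0
Step 3: declare e=(read c)=2 at depth 0
Step 4: enter scope (depth=1)
Step 5: declare a=(read d)=2 at depth 1
Visible at query point: a=2 c=2 d=2 e=2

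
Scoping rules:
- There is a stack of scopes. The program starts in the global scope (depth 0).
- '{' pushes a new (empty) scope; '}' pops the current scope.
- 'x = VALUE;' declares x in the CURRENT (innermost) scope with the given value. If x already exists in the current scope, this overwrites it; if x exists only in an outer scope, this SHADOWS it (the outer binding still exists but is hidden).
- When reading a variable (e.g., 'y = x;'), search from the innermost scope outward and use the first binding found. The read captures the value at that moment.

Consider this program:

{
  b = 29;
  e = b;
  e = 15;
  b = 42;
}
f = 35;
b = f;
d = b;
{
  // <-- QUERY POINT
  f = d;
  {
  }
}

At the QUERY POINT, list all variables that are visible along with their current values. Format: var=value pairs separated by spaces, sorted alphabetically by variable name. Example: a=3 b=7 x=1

Answer: b=35 d=35 f=35

Derivation:
Step 1: enter scope (depth=1)
Step 2: declare b=29 at depth 1
Step 3: declare e=(read b)=29 at depth 1
Step 4: declare e=15 at depth 1
Step 5: declare b=42 at depth 1
Step 6: exit scope (depth=0)
Step 7: declare f=35 at depth 0
Step 8: declare b=(read f)=35 at depth 0
Step 9: declare d=(read b)=35 at depth 0
Step 10: enter scope (depth=1)
Visible at query point: b=35 d=35 f=35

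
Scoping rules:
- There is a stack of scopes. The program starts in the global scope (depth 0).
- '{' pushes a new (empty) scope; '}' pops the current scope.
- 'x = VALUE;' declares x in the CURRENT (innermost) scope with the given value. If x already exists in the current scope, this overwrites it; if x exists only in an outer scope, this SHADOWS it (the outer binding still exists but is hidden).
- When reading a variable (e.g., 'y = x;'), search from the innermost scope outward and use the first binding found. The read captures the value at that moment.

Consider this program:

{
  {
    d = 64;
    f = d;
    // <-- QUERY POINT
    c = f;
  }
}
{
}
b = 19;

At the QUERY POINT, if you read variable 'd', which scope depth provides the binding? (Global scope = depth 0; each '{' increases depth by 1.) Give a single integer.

Step 1: enter scope (depth=1)
Step 2: enter scope (depth=2)
Step 3: declare d=64 at depth 2
Step 4: declare f=(read d)=64 at depth 2
Visible at query point: d=64 f=64

Answer: 2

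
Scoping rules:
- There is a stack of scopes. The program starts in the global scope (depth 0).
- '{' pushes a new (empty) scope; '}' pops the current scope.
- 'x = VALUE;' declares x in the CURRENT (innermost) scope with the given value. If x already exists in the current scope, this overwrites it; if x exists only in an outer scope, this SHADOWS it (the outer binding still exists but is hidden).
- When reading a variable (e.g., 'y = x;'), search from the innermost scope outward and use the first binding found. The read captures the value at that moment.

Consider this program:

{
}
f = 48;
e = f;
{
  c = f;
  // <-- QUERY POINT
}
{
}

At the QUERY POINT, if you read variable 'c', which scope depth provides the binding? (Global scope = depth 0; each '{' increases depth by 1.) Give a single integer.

Answer: 1

Derivation:
Step 1: enter scope (depth=1)
Step 2: exit scope (depth=0)
Step 3: declare f=48 at depth 0
Step 4: declare e=(read f)=48 at depth 0
Step 5: enter scope (depth=1)
Step 6: declare c=(read f)=48 at depth 1
Visible at query point: c=48 e=48 f=48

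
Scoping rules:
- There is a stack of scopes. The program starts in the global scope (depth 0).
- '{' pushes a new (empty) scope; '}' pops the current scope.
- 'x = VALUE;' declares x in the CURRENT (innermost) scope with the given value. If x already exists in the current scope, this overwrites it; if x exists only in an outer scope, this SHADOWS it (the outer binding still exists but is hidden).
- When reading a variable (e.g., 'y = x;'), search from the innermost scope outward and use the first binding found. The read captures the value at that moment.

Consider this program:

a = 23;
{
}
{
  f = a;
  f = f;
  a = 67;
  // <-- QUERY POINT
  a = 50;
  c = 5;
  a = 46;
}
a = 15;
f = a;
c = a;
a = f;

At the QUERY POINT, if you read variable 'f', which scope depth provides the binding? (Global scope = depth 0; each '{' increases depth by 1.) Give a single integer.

Answer: 1

Derivation:
Step 1: declare a=23 at depth 0
Step 2: enter scope (depth=1)
Step 3: exit scope (depth=0)
Step 4: enter scope (depth=1)
Step 5: declare f=(read a)=23 at depth 1
Step 6: declare f=(read f)=23 at depth 1
Step 7: declare a=67 at depth 1
Visible at query point: a=67 f=23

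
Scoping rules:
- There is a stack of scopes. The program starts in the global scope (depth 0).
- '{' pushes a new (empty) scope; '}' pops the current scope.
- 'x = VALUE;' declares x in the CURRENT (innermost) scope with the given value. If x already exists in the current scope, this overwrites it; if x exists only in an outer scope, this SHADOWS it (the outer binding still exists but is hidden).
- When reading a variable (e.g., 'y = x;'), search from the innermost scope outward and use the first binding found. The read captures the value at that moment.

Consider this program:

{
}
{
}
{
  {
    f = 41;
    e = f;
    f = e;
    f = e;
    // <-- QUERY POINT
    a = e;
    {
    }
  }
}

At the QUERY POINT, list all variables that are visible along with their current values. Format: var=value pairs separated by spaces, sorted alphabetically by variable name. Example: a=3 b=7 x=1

Step 1: enter scope (depth=1)
Step 2: exit scope (depth=0)
Step 3: enter scope (depth=1)
Step 4: exit scope (depth=0)
Step 5: enter scope (depth=1)
Step 6: enter scope (depth=2)
Step 7: declare f=41 at depth 2
Step 8: declare e=(read f)=41 at depth 2
Step 9: declare f=(read e)=41 at depth 2
Step 10: declare f=(read e)=41 at depth 2
Visible at query point: e=41 f=41

Answer: e=41 f=41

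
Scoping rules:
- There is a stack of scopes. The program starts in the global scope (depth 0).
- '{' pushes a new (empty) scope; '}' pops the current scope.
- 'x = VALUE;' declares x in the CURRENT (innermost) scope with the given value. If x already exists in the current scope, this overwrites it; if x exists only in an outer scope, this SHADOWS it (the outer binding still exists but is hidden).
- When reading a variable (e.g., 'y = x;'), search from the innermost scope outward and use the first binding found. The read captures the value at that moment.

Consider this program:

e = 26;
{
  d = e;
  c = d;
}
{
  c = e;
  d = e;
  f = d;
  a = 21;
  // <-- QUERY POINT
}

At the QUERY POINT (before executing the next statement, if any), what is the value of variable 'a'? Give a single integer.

Step 1: declare e=26 at depth 0
Step 2: enter scope (depth=1)
Step 3: declare d=(read e)=26 at depth 1
Step 4: declare c=(read d)=26 at depth 1
Step 5: exit scope (depth=0)
Step 6: enter scope (depth=1)
Step 7: declare c=(read e)=26 at depth 1
Step 8: declare d=(read e)=26 at depth 1
Step 9: declare f=(read d)=26 at depth 1
Step 10: declare a=21 at depth 1
Visible at query point: a=21 c=26 d=26 e=26 f=26

Answer: 21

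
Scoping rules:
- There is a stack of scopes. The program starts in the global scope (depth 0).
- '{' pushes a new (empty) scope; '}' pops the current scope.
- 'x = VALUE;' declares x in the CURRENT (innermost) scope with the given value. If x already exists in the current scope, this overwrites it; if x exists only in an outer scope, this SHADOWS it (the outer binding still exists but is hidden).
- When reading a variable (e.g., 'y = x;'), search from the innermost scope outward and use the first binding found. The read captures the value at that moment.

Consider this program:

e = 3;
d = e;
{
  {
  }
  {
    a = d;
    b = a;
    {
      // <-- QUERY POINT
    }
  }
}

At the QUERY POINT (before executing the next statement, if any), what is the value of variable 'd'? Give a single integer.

Answer: 3

Derivation:
Step 1: declare e=3 at depth 0
Step 2: declare d=(read e)=3 at depth 0
Step 3: enter scope (depth=1)
Step 4: enter scope (depth=2)
Step 5: exit scope (depth=1)
Step 6: enter scope (depth=2)
Step 7: declare a=(read d)=3 at depth 2
Step 8: declare b=(read a)=3 at depth 2
Step 9: enter scope (depth=3)
Visible at query point: a=3 b=3 d=3 e=3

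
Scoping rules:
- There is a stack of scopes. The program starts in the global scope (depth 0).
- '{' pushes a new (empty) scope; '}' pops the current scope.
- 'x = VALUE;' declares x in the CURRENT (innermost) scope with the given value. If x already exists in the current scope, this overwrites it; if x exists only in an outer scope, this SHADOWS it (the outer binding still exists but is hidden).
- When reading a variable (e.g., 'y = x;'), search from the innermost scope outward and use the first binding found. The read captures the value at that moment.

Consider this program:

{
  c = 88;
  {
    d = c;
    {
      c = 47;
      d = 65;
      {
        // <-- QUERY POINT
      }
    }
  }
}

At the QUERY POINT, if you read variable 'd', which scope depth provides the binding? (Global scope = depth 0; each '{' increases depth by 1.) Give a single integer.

Step 1: enter scope (depth=1)
Step 2: declare c=88 at depth 1
Step 3: enter scope (depth=2)
Step 4: declare d=(read c)=88 at depth 2
Step 5: enter scope (depth=3)
Step 6: declare c=47 at depth 3
Step 7: declare d=65 at depth 3
Step 8: enter scope (depth=4)
Visible at query point: c=47 d=65

Answer: 3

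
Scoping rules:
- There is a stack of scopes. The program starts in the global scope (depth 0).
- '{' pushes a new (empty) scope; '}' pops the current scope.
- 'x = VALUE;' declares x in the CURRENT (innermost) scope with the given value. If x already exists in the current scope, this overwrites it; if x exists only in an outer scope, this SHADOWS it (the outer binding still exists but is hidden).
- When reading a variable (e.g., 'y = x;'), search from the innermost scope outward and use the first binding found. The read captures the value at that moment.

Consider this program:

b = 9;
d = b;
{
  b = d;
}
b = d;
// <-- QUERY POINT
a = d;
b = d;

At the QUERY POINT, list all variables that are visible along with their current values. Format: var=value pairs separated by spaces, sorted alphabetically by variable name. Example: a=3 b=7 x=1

Step 1: declare b=9 at depth 0
Step 2: declare d=(read b)=9 at depth 0
Step 3: enter scope (depth=1)
Step 4: declare b=(read d)=9 at depth 1
Step 5: exit scope (depth=0)
Step 6: declare b=(read d)=9 at depth 0
Visible at query point: b=9 d=9

Answer: b=9 d=9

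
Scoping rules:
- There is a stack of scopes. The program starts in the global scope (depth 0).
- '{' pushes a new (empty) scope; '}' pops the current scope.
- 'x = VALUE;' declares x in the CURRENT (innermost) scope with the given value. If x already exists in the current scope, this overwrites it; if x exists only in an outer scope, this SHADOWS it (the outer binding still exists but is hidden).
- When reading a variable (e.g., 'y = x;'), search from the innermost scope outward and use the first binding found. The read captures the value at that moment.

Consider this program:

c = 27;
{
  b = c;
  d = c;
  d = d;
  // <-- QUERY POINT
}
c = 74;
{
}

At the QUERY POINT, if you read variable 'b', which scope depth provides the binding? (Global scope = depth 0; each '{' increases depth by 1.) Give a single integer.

Answer: 1

Derivation:
Step 1: declare c=27 at depth 0
Step 2: enter scope (depth=1)
Step 3: declare b=(read c)=27 at depth 1
Step 4: declare d=(read c)=27 at depth 1
Step 5: declare d=(read d)=27 at depth 1
Visible at query point: b=27 c=27 d=27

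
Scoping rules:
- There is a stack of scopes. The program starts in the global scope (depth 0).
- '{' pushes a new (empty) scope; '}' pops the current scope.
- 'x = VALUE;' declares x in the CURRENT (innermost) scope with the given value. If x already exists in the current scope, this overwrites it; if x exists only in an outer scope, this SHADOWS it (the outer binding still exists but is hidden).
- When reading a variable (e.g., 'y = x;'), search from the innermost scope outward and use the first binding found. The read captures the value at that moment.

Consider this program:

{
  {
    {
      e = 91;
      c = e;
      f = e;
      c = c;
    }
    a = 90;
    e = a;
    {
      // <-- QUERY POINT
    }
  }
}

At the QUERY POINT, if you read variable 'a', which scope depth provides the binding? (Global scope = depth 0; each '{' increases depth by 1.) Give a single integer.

Step 1: enter scope (depth=1)
Step 2: enter scope (depth=2)
Step 3: enter scope (depth=3)
Step 4: declare e=91 at depth 3
Step 5: declare c=(read e)=91 at depth 3
Step 6: declare f=(read e)=91 at depth 3
Step 7: declare c=(read c)=91 at depth 3
Step 8: exit scope (depth=2)
Step 9: declare a=90 at depth 2
Step 10: declare e=(read a)=90 at depth 2
Step 11: enter scope (depth=3)
Visible at query point: a=90 e=90

Answer: 2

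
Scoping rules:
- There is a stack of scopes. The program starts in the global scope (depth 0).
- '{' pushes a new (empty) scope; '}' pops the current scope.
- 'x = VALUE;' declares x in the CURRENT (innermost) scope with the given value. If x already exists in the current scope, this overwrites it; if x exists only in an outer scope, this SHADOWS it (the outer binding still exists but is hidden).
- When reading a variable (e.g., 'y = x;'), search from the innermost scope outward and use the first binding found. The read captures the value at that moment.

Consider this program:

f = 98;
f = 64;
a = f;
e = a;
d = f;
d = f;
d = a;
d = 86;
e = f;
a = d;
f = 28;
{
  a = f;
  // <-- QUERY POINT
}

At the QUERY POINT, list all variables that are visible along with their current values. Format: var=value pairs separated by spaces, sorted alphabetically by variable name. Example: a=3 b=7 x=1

Step 1: declare f=98 at depth 0
Step 2: declare f=64 at depth 0
Step 3: declare a=(read f)=64 at depth 0
Step 4: declare e=(read a)=64 at depth 0
Step 5: declare d=(read f)=64 at depth 0
Step 6: declare d=(read f)=64 at depth 0
Step 7: declare d=(read a)=64 at depth 0
Step 8: declare d=86 at depth 0
Step 9: declare e=(read f)=64 at depth 0
Step 10: declare a=(read d)=86 at depth 0
Step 11: declare f=28 at depth 0
Step 12: enter scope (depth=1)
Step 13: declare a=(read f)=28 at depth 1
Visible at query point: a=28 d=86 e=64 f=28

Answer: a=28 d=86 e=64 f=28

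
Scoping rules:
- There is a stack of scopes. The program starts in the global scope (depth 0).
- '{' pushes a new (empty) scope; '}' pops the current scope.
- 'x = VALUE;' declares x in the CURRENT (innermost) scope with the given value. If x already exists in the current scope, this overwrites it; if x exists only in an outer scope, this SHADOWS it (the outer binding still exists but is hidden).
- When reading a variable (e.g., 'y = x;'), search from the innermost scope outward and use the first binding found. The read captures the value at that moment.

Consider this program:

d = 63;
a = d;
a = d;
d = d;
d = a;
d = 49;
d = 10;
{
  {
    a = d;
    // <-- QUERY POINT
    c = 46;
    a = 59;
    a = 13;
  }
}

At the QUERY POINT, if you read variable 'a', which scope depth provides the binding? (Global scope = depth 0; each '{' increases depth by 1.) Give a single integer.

Step 1: declare d=63 at depth 0
Step 2: declare a=(read d)=63 at depth 0
Step 3: declare a=(read d)=63 at depth 0
Step 4: declare d=(read d)=63 at depth 0
Step 5: declare d=(read a)=63 at depth 0
Step 6: declare d=49 at depth 0
Step 7: declare d=10 at depth 0
Step 8: enter scope (depth=1)
Step 9: enter scope (depth=2)
Step 10: declare a=(read d)=10 at depth 2
Visible at query point: a=10 d=10

Answer: 2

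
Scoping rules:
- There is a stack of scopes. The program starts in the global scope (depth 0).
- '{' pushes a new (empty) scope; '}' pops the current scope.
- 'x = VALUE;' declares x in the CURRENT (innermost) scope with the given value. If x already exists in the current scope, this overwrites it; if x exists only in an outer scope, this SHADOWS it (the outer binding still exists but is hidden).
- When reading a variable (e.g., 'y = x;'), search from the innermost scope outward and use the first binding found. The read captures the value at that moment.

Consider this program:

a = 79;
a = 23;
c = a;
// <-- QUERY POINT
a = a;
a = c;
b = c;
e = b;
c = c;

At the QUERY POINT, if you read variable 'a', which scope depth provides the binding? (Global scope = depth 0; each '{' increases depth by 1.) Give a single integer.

Answer: 0

Derivation:
Step 1: declare a=79 at depth 0
Step 2: declare a=23 at depth 0
Step 3: declare c=(read a)=23 at depth 0
Visible at query point: a=23 c=23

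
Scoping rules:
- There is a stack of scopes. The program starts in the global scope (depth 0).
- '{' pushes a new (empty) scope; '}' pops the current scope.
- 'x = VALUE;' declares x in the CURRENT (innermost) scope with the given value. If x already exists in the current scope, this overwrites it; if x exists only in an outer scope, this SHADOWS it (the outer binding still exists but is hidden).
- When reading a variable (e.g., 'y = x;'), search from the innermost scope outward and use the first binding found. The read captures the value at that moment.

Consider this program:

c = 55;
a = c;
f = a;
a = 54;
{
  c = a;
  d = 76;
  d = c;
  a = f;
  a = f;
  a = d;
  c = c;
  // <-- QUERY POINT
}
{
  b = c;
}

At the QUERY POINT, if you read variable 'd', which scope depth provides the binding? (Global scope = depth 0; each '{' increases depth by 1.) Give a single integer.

Answer: 1

Derivation:
Step 1: declare c=55 at depth 0
Step 2: declare a=(read c)=55 at depth 0
Step 3: declare f=(read a)=55 at depth 0
Step 4: declare a=54 at depth 0
Step 5: enter scope (depth=1)
Step 6: declare c=(read a)=54 at depth 1
Step 7: declare d=76 at depth 1
Step 8: declare d=(read c)=54 at depth 1
Step 9: declare a=(read f)=55 at depth 1
Step 10: declare a=(read f)=55 at depth 1
Step 11: declare a=(read d)=54 at depth 1
Step 12: declare c=(read c)=54 at depth 1
Visible at query point: a=54 c=54 d=54 f=55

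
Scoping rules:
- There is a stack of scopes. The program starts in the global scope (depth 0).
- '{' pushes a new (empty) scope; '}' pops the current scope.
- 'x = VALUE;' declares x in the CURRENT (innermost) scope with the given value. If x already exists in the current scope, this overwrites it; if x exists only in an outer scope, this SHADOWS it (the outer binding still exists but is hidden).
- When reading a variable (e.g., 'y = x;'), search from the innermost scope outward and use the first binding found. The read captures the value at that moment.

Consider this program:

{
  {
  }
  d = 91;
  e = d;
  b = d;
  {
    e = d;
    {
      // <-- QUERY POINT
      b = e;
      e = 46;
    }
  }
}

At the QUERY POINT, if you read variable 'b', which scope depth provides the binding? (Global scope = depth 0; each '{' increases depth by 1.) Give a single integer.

Answer: 1

Derivation:
Step 1: enter scope (depth=1)
Step 2: enter scope (depth=2)
Step 3: exit scope (depth=1)
Step 4: declare d=91 at depth 1
Step 5: declare e=(read d)=91 at depth 1
Step 6: declare b=(read d)=91 at depth 1
Step 7: enter scope (depth=2)
Step 8: declare e=(read d)=91 at depth 2
Step 9: enter scope (depth=3)
Visible at query point: b=91 d=91 e=91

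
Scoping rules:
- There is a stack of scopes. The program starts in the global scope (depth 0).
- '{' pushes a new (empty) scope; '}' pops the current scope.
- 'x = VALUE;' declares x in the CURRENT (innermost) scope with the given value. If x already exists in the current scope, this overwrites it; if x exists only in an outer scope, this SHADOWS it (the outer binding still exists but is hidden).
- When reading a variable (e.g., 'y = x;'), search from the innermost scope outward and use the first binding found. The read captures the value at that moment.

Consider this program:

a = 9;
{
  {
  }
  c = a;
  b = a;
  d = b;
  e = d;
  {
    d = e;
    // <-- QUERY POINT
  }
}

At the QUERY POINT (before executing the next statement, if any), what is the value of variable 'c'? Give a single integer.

Step 1: declare a=9 at depth 0
Step 2: enter scope (depth=1)
Step 3: enter scope (depth=2)
Step 4: exit scope (depth=1)
Step 5: declare c=(read a)=9 at depth 1
Step 6: declare b=(read a)=9 at depth 1
Step 7: declare d=(read b)=9 at depth 1
Step 8: declare e=(read d)=9 at depth 1
Step 9: enter scope (depth=2)
Step 10: declare d=(read e)=9 at depth 2
Visible at query point: a=9 b=9 c=9 d=9 e=9

Answer: 9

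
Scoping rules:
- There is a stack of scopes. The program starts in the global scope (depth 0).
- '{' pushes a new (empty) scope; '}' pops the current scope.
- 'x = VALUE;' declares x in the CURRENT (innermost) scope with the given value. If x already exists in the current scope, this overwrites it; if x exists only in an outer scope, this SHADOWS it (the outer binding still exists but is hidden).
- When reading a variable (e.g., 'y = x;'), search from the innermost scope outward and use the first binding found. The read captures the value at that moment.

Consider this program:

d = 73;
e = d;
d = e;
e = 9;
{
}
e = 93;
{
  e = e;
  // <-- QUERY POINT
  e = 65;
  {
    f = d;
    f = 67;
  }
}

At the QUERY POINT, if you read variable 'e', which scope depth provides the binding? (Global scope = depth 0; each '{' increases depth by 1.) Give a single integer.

Answer: 1

Derivation:
Step 1: declare d=73 at depth 0
Step 2: declare e=(read d)=73 at depth 0
Step 3: declare d=(read e)=73 at depth 0
Step 4: declare e=9 at depth 0
Step 5: enter scope (depth=1)
Step 6: exit scope (depth=0)
Step 7: declare e=93 at depth 0
Step 8: enter scope (depth=1)
Step 9: declare e=(read e)=93 at depth 1
Visible at query point: d=73 e=93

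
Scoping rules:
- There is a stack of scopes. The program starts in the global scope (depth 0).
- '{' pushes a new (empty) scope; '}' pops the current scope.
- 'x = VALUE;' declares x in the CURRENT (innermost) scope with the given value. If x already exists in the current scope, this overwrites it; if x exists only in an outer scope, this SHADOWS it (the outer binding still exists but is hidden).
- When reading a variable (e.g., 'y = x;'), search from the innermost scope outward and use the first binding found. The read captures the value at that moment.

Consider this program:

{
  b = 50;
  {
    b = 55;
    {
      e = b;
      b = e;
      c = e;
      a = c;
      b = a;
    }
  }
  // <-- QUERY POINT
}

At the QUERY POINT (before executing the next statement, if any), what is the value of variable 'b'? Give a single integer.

Step 1: enter scope (depth=1)
Step 2: declare b=50 at depth 1
Step 3: enter scope (depth=2)
Step 4: declare b=55 at depth 2
Step 5: enter scope (depth=3)
Step 6: declare e=(read b)=55 at depth 3
Step 7: declare b=(read e)=55 at depth 3
Step 8: declare c=(read e)=55 at depth 3
Step 9: declare a=(read c)=55 at depth 3
Step 10: declare b=(read a)=55 at depth 3
Step 11: exit scope (depth=2)
Step 12: exit scope (depth=1)
Visible at query point: b=50

Answer: 50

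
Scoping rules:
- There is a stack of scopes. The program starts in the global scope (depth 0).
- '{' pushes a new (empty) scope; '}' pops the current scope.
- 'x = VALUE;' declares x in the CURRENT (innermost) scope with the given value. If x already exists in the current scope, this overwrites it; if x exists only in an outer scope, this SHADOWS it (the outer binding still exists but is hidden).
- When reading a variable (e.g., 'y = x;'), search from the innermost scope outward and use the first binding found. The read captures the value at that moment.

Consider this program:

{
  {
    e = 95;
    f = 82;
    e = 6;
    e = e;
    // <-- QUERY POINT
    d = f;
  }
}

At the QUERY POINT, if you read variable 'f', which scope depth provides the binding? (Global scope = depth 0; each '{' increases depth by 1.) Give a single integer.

Step 1: enter scope (depth=1)
Step 2: enter scope (depth=2)
Step 3: declare e=95 at depth 2
Step 4: declare f=82 at depth 2
Step 5: declare e=6 at depth 2
Step 6: declare e=(read e)=6 at depth 2
Visible at query point: e=6 f=82

Answer: 2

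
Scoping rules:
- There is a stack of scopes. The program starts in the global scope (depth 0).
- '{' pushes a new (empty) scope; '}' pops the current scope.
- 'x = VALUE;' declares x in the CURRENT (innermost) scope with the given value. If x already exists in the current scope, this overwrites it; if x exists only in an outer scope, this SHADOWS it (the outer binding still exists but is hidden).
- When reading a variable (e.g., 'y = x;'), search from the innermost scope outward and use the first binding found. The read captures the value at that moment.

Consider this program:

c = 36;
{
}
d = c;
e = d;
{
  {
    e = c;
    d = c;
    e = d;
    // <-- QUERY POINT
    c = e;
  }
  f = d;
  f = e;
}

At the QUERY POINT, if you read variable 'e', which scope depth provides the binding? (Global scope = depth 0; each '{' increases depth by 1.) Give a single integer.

Step 1: declare c=36 at depth 0
Step 2: enter scope (depth=1)
Step 3: exit scope (depth=0)
Step 4: declare d=(read c)=36 at depth 0
Step 5: declare e=(read d)=36 at depth 0
Step 6: enter scope (depth=1)
Step 7: enter scope (depth=2)
Step 8: declare e=(read c)=36 at depth 2
Step 9: declare d=(read c)=36 at depth 2
Step 10: declare e=(read d)=36 at depth 2
Visible at query point: c=36 d=36 e=36

Answer: 2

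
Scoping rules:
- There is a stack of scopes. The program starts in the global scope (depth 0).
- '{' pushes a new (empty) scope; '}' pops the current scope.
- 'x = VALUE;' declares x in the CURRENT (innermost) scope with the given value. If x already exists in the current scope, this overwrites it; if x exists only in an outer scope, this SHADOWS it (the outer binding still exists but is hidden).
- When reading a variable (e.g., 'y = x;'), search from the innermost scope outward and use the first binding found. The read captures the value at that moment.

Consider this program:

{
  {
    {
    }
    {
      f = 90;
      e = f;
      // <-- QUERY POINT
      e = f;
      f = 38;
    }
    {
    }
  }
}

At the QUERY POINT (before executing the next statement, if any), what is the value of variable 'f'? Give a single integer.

Step 1: enter scope (depth=1)
Step 2: enter scope (depth=2)
Step 3: enter scope (depth=3)
Step 4: exit scope (depth=2)
Step 5: enter scope (depth=3)
Step 6: declare f=90 at depth 3
Step 7: declare e=(read f)=90 at depth 3
Visible at query point: e=90 f=90

Answer: 90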